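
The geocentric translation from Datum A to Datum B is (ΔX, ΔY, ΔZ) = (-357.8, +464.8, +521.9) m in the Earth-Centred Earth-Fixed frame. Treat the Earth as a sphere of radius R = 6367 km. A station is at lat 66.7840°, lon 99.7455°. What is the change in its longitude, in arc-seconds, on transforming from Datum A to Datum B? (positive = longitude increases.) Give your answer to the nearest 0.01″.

Δλ = 22.51″

sin φ = 0.919025, cos φ = 0.394199, sin λ = 0.985569, cos λ = -0.169272.
East component: ΔE = −sin λ·ΔX + cos λ·ΔY = −(0.985569)(-357.8) + (-0.169272)(464.8) = 273.96 m.
1° of latitude spans πR/180 = 111125 m; at latitude φ, 1° of longitude spans that × cos φ = 43805.4 m, so Δλ = 273.96 / 43805.4 × 3600 = 22.514″.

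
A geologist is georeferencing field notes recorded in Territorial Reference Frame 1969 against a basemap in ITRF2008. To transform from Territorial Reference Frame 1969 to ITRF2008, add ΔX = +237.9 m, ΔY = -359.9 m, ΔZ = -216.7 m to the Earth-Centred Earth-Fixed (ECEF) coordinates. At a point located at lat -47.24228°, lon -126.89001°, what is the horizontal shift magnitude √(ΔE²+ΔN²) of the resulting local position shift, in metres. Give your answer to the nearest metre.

The local east axis at (φ, λ) is (−sin λ, cos λ, 0), so ΔE = −sin(-126.89001°)·237.9 + cos(-126.89001°)·(-359.9) = 406.31 m.
The local north axis is (−sin φ cos λ, −sin φ sin λ, cos φ), giving ΔN = -104.853 + 211.344 − 147.118 = -40.63 m.
Horizontal magnitude = √(ΔE² + ΔN²) = √(406.31² + (-40.63)²) = 408.34 m.

408 m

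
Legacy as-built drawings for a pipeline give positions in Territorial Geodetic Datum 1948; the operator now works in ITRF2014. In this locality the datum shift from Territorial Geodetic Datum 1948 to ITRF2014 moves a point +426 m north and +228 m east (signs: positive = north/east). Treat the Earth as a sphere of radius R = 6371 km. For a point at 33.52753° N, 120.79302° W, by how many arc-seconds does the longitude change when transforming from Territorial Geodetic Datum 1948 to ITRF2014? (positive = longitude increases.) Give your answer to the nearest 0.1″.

At latitude 33.52753°, cos φ = 0.833621.
One radian of longitude at latitude φ spans R cos φ, so Δλ = ΔE / (R cos φ) = 228.0 / (6371000 × 0.833621) = 4.2930e-05 rad = 8.855″.

Δλ = 8.9″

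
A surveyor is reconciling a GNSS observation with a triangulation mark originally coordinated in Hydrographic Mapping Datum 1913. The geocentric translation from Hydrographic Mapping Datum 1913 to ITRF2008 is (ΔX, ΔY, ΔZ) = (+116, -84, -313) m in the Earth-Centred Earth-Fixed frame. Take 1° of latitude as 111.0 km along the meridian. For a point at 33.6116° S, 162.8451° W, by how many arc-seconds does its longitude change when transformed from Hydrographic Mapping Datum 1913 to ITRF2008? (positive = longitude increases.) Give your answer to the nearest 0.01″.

Δλ = 4.46″

sin φ = -0.553560, cos φ = 0.832809, sin λ = -0.294956, cos λ = -0.955511.
East component: ΔE = −sin λ·ΔX + cos λ·ΔY = −(-0.294956)(116) + (-0.955511)(-84) = 114.48 m.
1° of latitude spans 111000 m; at latitude φ, 1° of longitude spans that × cos φ = 92441.8 m, so Δλ = 114.48 / 92441.8 × 3600 = 4.458″.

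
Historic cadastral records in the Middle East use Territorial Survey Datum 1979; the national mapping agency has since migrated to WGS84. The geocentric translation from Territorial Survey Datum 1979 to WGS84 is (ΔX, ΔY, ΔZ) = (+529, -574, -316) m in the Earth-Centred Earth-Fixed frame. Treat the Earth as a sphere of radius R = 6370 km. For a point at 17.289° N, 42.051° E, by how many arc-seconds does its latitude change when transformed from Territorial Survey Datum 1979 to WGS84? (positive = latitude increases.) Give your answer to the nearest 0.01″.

sin φ = 0.297192, cos φ = 0.954818, sin λ = 0.669792, cos λ = 0.742549.
North component: ΔN = −sin φ cos λ·ΔX − sin φ sin λ·ΔY + cos φ·ΔZ = −(0.297192)(0.742549)(529) − (0.297192)(0.669792)(-574) + (0.954818)(-316) = -304.20 m.
1° of latitude spans πR/180 = 111177 m, so Δφ = -304.20 / 111177 × 3600 = -9.850″.

Δφ = -9.85″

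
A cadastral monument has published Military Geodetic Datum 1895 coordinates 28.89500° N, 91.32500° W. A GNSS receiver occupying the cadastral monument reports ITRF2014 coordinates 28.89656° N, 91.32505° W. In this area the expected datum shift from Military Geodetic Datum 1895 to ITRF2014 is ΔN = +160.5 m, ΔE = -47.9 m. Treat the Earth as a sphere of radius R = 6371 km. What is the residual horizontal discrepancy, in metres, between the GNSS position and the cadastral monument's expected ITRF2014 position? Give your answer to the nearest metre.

Observed coordinate differences: Δφ = +0.00156°, Δλ = -0.00005°.
Converting to metres (1° lat = 111195 m, cos φ = 0.875507): observed ΔN = 173.5 m, observed ΔE = -4.9 m.
Subtracting the expected shift leaves a residual of 173.5 − (160.5) = 13.0 m north and -4.9 − (-47.9) = 43.0 m east.
Residual distance = √(13.0² + 43.0²) = 44.9 m.

45 m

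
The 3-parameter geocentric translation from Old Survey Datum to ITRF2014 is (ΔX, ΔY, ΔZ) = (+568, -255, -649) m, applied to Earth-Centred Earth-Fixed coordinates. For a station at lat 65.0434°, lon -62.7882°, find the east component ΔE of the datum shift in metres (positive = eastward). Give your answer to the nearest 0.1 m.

The local east axis at (φ, λ) is (−sin λ, cos λ, 0), so ΔE = −sin(-62.7882°)·568 + cos(-62.7882°)·(-255) = 388.53 m.

ΔE = 388.5 m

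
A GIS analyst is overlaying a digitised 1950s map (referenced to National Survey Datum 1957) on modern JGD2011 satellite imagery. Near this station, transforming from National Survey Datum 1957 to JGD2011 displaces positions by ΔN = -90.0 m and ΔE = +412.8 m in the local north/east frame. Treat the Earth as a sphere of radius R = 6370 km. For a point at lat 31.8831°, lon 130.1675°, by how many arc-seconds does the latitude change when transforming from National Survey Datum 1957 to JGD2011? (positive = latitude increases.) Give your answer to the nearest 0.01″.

Δφ = -2.91″

On a sphere of radius R, 1 rad of latitude = R, so Δφ = ΔN / R = -90.0 / 6370000 = -1.4129e-05 rad = -2.914″.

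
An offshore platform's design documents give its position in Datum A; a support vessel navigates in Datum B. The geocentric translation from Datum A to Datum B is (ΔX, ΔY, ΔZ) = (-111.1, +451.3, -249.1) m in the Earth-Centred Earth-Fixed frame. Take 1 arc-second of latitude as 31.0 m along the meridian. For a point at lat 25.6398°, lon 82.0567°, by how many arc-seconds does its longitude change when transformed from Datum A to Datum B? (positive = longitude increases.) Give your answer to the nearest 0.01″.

sin φ = 0.432712, cos φ = 0.901532, sin λ = 0.990405, cos λ = 0.138193.
East component: ΔE = −sin λ·ΔX + cos λ·ΔY = −(0.990405)(-111.1) + (0.138193)(451.3) = 172.40 m.
1° of latitude spans 3600 × 31.00 = 111600 m; at latitude φ, 1° of longitude spans that × cos φ = 100611.0 m, so Δλ = 172.40 / 100611.0 × 3600 = 6.169″.

Δλ = 6.17″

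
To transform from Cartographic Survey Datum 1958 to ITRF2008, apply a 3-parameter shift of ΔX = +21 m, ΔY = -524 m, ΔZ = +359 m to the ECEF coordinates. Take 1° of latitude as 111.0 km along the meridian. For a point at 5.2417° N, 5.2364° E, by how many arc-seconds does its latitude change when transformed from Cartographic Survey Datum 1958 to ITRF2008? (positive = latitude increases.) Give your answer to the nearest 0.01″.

sin φ = 0.091357, cos φ = 0.995818, sin λ = 0.091265, cos λ = 0.995827.
North component: ΔN = −sin φ cos λ·ΔX − sin φ sin λ·ΔY + cos φ·ΔZ = −(0.091357)(0.995827)(21) − (0.091357)(0.091265)(-524) + (0.995818)(359) = 359.96 m.
1° of latitude spans 111000 m, so Δφ = 359.96 / 111000 × 3600 = 11.674″.

Δφ = 11.67″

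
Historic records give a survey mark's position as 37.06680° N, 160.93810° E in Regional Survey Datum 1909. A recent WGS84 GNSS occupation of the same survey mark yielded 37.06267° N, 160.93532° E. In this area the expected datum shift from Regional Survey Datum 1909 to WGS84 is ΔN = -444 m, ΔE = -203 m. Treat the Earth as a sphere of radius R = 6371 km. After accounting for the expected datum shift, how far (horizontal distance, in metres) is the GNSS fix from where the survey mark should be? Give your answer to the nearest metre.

46 m

Observed coordinate differences: Δφ = -0.00413°, Δλ = -0.00278°.
Converting to metres (1° lat = 111195 m, cos φ = 0.797933): observed ΔN = -459.2 m, observed ΔE = -246.7 m.
Subtracting the expected shift leaves a residual of -459.2 − (-444) = -15.2 m north and -246.7 − (-203) = -43.7 m east.
Residual distance = √((-15.2)² + (-43.7)²) = 46.2 m.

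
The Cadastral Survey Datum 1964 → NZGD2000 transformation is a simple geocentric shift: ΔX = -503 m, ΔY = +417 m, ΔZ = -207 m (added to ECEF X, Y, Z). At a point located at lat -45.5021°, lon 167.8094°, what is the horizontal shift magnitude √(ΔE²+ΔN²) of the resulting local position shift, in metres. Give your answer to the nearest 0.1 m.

403.6 m

At φ = -45.5021°, λ = 167.8094°: sin φ = -0.713276, cos φ = 0.700883, sin λ = 0.211164, cos λ = -0.977451.
ΔE = −sin λ·ΔX + cos λ·ΔY = −(0.211164)·(-503) + (-0.977451)·(417) = -301.38 m.
ΔN = −sin φ cos λ·ΔX − sin φ sin λ·ΔY + cos φ·ΔZ = −(-0.713276)(-0.977451)(-503) − (-0.713276)(0.211164)(417) + (0.700883)(-207) = 268.41 m.
Horizontal magnitude = √(ΔE² + ΔN²) = √((-301.38)² + 268.41²) = 403.58 m.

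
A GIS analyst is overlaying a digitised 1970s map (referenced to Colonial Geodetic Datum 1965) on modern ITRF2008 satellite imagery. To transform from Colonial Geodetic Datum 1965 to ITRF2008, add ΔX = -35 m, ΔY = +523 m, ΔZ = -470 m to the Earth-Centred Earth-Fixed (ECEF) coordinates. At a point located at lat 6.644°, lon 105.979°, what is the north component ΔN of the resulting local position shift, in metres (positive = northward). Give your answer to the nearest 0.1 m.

ΔN = -526.1 m

The local north axis is (−sin φ cos λ, −sin φ sin λ, cos φ), giving ΔN = -1.115 − 58.173 − 466.844 = -526.13 m.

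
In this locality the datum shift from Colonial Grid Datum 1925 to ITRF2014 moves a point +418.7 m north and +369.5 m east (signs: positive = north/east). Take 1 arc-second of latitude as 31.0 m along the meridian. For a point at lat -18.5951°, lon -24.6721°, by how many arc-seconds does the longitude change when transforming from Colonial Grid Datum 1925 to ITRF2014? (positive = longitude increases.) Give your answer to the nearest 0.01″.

Δλ = 12.58″

At latitude -18.5951°, cos φ = 0.947796.
1″ of longitude at this latitude = 31.00 × cos φ = 29.3817 m, so Δλ = 369.5 / 29.3817 = 12.576″.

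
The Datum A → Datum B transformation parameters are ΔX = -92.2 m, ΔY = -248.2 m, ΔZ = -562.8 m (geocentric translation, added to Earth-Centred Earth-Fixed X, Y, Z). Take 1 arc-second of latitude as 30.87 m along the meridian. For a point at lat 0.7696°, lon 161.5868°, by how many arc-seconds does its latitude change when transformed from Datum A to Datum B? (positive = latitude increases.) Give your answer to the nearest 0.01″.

sin φ = 0.013432, cos φ = 0.999910, sin λ = 0.315868, cos λ = -0.948803.
North component: ΔN = −sin φ cos λ·ΔX − sin φ sin λ·ΔY + cos φ·ΔZ = −(0.013432)(-0.948803)(-92.2) − (0.013432)(0.315868)(-248.2) + (0.999910)(-562.8) = -562.87 m.
1° of latitude spans 3600 × 30.87 = 111132 m, so Δφ = -562.87 / 111132 × 3600 = -18.234″.

Δφ = -18.23″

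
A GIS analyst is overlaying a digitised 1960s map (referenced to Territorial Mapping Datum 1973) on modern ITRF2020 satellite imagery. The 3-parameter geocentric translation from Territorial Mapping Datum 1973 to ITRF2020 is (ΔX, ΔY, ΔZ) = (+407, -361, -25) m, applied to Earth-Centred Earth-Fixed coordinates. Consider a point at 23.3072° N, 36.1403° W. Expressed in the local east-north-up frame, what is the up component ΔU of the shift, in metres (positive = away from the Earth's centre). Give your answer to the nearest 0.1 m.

ΔU = 487.5 m

The local up (radial) axis is (cos φ cos λ, cos φ sin λ, sin φ), giving ΔU = 301.861 + 195.531 − 9.892 = 487.50 m.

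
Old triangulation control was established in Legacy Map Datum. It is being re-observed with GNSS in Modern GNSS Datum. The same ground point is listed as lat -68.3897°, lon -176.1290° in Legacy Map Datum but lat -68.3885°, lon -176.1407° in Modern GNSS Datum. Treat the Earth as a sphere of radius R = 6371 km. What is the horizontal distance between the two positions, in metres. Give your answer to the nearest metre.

497 m

Δφ = -68.3885° − -68.3897° = +0.0012°; Δλ = -176.1407° − -176.1290° = -0.0117°.
1° along a meridian = πR/180 = 111195 m.
ΔN = Δφ × 111195 = 133.4 m; ΔE = Δλ × 111195 × cos(-68.3897°) = -0.0117 × 111195 × 0.368292 = -479.1 m.
Distance = √(ΔE² + ΔN²) = √((-479.1)² + 133.4²) = 497.4 m.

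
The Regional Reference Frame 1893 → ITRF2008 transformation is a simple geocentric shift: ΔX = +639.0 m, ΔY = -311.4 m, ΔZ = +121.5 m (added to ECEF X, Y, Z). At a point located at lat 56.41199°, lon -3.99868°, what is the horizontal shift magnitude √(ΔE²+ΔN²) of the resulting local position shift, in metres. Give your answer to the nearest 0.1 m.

550.5 m

At φ = 56.41199°, λ = -3.99868°: sin φ = 0.833037, cos φ = 0.553217, sin λ = -0.069733, cos λ = 0.997566.
ΔE = −sin λ·ΔX + cos λ·ΔY = −(-0.069733)·(639.0) + (0.997566)·(-311.4) = -266.08 m.
ΔN = −sin φ cos λ·ΔX − sin φ sin λ·ΔY + cos φ·ΔZ = −(0.833037)(0.997566)(639.0) − (0.833037)(-0.069733)(-311.4) + (0.553217)(121.5) = -481.89 m.
Horizontal magnitude = √(ΔE² + ΔN²) = √((-266.08)² + (-481.89)²) = 550.47 m.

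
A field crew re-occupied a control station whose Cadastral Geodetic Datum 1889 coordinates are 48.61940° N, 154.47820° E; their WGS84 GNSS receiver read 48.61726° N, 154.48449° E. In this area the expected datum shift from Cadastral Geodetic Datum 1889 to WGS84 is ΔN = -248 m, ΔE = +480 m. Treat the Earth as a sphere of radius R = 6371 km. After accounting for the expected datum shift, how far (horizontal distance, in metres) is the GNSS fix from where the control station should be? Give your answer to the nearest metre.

20 m

Observed coordinate differences: Δφ = -0.00214°, Δλ = +0.00629°.
Converting to metres (1° lat = 111195 m, cos φ = 0.661058): observed ΔN = -238.0 m, observed ΔE = 462.4 m.
Subtracting the expected shift leaves a residual of -238.0 − (-248) = 10.0 m north and 462.4 − (480) = -17.6 m east.
Residual distance = √(10.0² + (-17.6)²) = 20.3 m.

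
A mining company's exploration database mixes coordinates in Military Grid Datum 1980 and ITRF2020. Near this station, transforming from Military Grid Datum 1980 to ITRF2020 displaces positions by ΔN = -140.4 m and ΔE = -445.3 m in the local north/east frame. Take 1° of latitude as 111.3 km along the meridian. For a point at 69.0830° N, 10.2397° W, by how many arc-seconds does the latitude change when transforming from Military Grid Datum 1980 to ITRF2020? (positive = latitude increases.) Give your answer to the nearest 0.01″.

Δφ = -4.54″

1° of latitude = 111.3 km, so Δφ = -140.4 / 111300 = -0.0012615° = -4.541″.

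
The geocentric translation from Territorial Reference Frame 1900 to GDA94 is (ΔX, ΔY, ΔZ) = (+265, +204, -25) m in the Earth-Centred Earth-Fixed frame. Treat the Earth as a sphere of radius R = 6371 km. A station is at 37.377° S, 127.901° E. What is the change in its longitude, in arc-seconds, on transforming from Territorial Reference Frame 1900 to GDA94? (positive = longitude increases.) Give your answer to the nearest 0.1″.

Δλ = -13.6″

sin φ = -0.607057, cos φ = 0.794658, sin λ = 0.789073, cos λ = -0.614299.
East component: ΔE = −sin λ·ΔX + cos λ·ΔY = −(0.789073)(265) + (-0.614299)(204) = -334.42 m.
1° of latitude spans πR/180 = 111195 m; at latitude φ, 1° of longitude spans that × cos φ = 88362.0 m, so Δλ = -334.42 / 88362.0 × 3600 = -13.625″.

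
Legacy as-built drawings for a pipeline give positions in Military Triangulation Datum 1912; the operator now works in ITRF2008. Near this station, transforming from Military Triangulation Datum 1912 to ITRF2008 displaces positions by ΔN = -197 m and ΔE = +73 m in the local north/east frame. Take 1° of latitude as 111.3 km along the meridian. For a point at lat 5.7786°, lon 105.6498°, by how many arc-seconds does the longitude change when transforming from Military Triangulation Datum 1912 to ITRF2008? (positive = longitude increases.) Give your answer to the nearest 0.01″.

Δλ = 2.37″

At latitude 5.7786°, cos φ = 0.994918.
1° of longitude at this latitude = 111.3 × cos φ = 110.73 km, so Δλ = 73.0 / 110734.4 = 0.0006592° = 2.373″.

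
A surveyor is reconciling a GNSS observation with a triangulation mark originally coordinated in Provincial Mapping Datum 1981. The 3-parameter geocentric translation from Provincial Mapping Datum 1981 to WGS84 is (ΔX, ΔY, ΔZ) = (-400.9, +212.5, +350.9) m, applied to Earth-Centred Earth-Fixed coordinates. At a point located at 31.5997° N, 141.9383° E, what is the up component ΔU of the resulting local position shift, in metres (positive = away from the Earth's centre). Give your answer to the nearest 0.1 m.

The local up (radial) axis is (cos φ cos λ, cos φ sin λ, sin φ), giving ΔU = 268.846 + 111.584 + 183.865 = 564.30 m.

ΔU = 564.3 m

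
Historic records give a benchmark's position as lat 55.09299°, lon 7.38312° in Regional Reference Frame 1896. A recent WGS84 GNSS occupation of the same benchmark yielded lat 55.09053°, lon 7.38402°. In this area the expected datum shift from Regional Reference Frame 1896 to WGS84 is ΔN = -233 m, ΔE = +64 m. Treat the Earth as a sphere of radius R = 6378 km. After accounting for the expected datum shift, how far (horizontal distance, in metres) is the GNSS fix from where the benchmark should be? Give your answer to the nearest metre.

41 m

Observed coordinate differences: Δφ = -0.00246°, Δλ = +0.00090°.
Converting to metres (1° lat = 111317 m, cos φ = 0.572246): observed ΔN = -273.8 m, observed ΔE = 57.3 m.
Subtracting the expected shift leaves a residual of -273.8 − (-233) = -40.8 m north and 57.3 − (64) = -6.7 m east.
Residual distance = √((-40.8)² + (-6.7)²) = 41.4 m.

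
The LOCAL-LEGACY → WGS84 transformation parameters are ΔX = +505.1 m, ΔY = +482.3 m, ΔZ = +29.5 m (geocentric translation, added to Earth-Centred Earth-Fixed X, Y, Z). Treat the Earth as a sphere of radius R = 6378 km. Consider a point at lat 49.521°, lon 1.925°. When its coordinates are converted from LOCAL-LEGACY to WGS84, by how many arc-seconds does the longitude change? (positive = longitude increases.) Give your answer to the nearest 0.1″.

sin φ = 0.760644, cos φ = 0.649169, sin λ = 0.033591, cos λ = 0.999436.
East component: ΔE = −sin λ·ΔX + cos λ·ΔY = −(0.033591)(505.1) + (0.999436)(482.3) = 465.06 m.
1° of latitude spans πR/180 = 111317 m; at latitude φ, 1° of longitude spans that × cos φ = 72263.6 m, so Δλ = 465.06 / 72263.6 × 3600 = 23.168″.

Δλ = 23.2″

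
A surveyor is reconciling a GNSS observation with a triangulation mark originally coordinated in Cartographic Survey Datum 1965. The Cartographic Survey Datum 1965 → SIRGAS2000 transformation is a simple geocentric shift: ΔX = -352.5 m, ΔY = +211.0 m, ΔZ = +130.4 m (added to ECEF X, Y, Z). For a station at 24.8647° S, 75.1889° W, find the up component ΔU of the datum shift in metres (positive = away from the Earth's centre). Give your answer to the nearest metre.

The local up (radial) axis is (cos φ cos λ, cos φ sin λ, sin φ), giving ΔU = -81.758 − 185.080 − 54.830 = -321.67 m.

ΔU = -322 m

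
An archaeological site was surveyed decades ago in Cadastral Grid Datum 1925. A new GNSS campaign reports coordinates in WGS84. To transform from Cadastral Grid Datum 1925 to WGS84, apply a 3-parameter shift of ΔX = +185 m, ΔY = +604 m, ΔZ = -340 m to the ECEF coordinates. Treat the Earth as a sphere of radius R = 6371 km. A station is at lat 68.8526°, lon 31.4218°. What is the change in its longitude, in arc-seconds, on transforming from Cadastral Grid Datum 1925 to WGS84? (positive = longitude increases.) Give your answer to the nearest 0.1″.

Δλ = 37.6″

sin φ = 0.932655, cos φ = 0.360769, sin λ = 0.521334, cos λ = 0.853353.
East component: ΔE = −sin λ·ΔX + cos λ·ΔY = −(0.521334)(185) + (0.853353)(604) = 418.98 m.
1° of latitude spans πR/180 = 111195 m; at latitude φ, 1° of longitude spans that × cos φ = 40115.6 m, so Δλ = 418.98 / 40115.6 × 3600 = 37.599″.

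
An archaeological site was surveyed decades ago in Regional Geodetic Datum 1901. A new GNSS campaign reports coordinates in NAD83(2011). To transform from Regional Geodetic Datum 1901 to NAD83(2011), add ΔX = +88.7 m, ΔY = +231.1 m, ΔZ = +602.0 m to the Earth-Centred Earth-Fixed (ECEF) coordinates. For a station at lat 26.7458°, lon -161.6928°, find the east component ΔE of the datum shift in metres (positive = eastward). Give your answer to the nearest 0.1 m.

The local east axis at (φ, λ) is (−sin λ, cos λ, 0), so ΔE = −sin(-161.6928°)·88.7 + cos(-161.6928°)·231.1 = -191.54 m.

ΔE = -191.5 m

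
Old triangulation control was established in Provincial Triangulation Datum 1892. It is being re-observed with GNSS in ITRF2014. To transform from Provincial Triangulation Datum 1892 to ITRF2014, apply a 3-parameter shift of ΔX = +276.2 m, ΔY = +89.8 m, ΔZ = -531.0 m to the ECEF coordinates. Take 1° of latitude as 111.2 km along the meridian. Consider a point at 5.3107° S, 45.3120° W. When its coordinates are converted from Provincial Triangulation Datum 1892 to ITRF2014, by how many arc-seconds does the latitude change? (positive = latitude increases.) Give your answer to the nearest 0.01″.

sin φ = -0.092557, cos φ = 0.995707, sin λ = -0.710947, cos λ = 0.703246.
North component: ΔN = −sin φ cos λ·ΔX − sin φ sin λ·ΔY + cos φ·ΔZ = −(-0.092557)(0.703246)(276.2) − (-0.092557)(-0.710947)(89.8) + (0.995707)(-531.0) = -516.65 m.
1° of latitude spans 111200 m, so Δφ = -516.65 / 111200 × 3600 = -16.726″.

Δφ = -16.73″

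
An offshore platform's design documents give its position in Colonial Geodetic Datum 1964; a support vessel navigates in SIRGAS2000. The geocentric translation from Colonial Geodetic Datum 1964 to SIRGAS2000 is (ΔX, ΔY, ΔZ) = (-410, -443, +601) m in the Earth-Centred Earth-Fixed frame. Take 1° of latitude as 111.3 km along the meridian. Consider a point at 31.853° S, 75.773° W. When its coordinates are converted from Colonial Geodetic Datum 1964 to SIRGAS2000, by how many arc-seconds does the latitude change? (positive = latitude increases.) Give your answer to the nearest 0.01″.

sin φ = -0.527742, cos φ = 0.849405, sin λ = -0.969330, cos λ = 0.245764.
North component: ΔN = −sin φ cos λ·ΔX − sin φ sin λ·ΔY + cos φ·ΔZ = −(-0.527742)(0.245764)(-410) − (-0.527742)(-0.969330)(-443) + (0.849405)(601) = 683.93 m.
1° of latitude spans 111300 m, so Δφ = 683.93 / 111300 × 3600 = 22.122″.

Δφ = 22.12″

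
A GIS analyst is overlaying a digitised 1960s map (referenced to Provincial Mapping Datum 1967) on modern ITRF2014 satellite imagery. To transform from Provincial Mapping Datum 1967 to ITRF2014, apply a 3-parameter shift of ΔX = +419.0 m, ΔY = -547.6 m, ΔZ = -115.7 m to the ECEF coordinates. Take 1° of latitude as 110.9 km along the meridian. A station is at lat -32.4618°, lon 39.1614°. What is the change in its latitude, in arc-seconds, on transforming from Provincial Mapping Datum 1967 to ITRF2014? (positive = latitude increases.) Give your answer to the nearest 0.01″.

sin φ = -0.536737, cos φ = 0.843749, sin λ = 0.631507, cos λ = 0.775370.
North component: ΔN = −sin φ cos λ·ΔX − sin φ sin λ·ΔY + cos φ·ΔZ = −(-0.536737)(0.775370)(419.0) − (-0.536737)(0.631507)(-547.6) + (0.843749)(-115.7) = -108.86 m.
1° of latitude spans 110900 m, so Δφ = -108.86 / 110900 × 3600 = -3.534″.

Δφ = -3.53″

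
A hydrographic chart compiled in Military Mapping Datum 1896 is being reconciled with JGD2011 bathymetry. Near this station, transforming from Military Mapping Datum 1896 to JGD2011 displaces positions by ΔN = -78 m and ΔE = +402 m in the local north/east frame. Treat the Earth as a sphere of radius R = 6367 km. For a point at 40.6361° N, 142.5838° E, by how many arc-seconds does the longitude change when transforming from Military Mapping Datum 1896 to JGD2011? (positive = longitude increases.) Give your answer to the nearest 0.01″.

At latitude 40.6361°, cos φ = 0.758861.
One radian of longitude at latitude φ spans R cos φ, so Δλ = ΔE / (R cos φ) = 402.0 / (6367000 × 0.758861) = 8.3201e-05 rad = 17.161″.

Δλ = 17.16″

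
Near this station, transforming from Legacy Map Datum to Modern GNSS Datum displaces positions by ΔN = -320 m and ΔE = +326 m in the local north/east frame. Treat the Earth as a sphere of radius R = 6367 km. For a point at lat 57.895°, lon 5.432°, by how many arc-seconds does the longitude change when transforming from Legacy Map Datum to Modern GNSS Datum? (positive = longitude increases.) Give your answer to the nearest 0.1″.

At latitude 57.895°, cos φ = 0.531473.
One radian of longitude at latitude φ spans R cos φ, so Δλ = ΔE / (R cos φ) = 326.0 / (6367000 × 0.531473) = 9.6339e-05 rad = 19.871″.

Δλ = 19.9″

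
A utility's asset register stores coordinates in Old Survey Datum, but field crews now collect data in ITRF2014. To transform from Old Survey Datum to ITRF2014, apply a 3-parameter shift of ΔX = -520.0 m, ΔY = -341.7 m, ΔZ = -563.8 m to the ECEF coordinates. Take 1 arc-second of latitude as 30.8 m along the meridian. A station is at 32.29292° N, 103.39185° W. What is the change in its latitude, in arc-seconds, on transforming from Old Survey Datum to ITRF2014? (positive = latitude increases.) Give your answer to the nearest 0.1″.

Δφ = -23.3″

sin φ = 0.534248, cos φ = 0.845328, sin λ = -0.972809, cos λ = -0.231610.
North component: ΔN = −sin φ cos λ·ΔX − sin φ sin λ·ΔY + cos φ·ΔZ = −(0.534248)(-0.231610)(-520.0) − (0.534248)(-0.972809)(-341.7) + (0.845328)(-563.8) = -718.53 m.
1° of latitude spans 3600 × 30.80 = 110880 m, so Δφ = -718.53 / 110880 × 3600 = -23.329″.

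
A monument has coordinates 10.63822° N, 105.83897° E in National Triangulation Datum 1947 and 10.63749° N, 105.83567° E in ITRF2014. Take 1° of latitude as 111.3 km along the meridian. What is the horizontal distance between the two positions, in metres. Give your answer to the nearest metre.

370 m

Δφ = 10.63749° − 10.63822° = -0.00073°; Δλ = 105.83567° − 105.83897° = -0.00330°.
ΔN = Δφ × 111300 = -81.2 m; ΔE = Δλ × 111300 × cos(10.63822°) = -0.00330 × 111300 × 0.982812 = -361.0 m.
Distance = √(ΔE² + ΔN²) = √((-361.0)² + (-81.2)²) = 370.0 m.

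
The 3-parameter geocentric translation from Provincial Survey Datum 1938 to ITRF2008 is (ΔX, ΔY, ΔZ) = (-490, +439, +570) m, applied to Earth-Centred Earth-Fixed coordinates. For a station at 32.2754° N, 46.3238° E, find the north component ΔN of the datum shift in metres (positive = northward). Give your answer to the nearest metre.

ΔN = 493 m

The local north axis is (−sin φ cos λ, −sin φ sin λ, cos φ), giving ΔN = 180.694 − 169.546 + 481.930 = 493.08 m.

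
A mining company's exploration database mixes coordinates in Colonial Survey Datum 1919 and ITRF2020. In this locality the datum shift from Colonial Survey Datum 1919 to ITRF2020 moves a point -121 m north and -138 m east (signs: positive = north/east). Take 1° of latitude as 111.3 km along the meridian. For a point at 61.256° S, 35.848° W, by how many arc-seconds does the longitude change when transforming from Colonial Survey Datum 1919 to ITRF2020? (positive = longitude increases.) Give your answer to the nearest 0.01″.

At latitude -61.256°, cos φ = 0.480897.
1° of longitude at this latitude = 111.3 × cos φ = 53.52 km, so Δλ = -138.0 / 53523.8 = -0.0025783° = -9.282″.

Δλ = -9.28″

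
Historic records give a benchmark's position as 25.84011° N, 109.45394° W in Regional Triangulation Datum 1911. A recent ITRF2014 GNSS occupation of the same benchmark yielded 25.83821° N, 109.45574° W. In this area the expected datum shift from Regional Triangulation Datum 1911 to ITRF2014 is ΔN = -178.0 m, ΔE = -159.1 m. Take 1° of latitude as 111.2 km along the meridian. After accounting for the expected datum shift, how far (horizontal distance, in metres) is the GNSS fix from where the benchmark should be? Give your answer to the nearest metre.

Observed coordinate differences: Δφ = -0.00190°, Δλ = -0.00180°.
Converting to metres (1° lat = 111200 m, cos φ = 0.900014): observed ΔN = -211.3 m, observed ΔE = -180.1 m.
Subtracting the expected shift leaves a residual of -211.3 − (-178.0) = -33.3 m north and -180.1 − (-159.1) = -21.0 m east.
Residual distance = √((-33.3)² + (-21.0)²) = 39.4 m.

39 m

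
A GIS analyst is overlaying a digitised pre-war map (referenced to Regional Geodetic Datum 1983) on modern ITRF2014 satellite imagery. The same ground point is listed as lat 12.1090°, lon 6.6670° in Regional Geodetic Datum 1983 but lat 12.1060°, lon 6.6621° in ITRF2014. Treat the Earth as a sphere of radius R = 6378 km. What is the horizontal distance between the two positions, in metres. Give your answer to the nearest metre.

Δφ = 12.1060° − 12.1090° = -0.0030°; Δλ = 6.6621° − 6.6670° = -0.0049°.
1° along a meridian = πR/180 = 111317 m.
ΔN = Δφ × 111317 = -334.0 m; ΔE = Δλ × 111317 × cos(12.1090°) = -0.0049 × 111317 × 0.977750 = -533.3 m.
Distance = √(ΔE² + ΔN²) = √((-533.3)² + (-334.0)²) = 629.2 m.

629 m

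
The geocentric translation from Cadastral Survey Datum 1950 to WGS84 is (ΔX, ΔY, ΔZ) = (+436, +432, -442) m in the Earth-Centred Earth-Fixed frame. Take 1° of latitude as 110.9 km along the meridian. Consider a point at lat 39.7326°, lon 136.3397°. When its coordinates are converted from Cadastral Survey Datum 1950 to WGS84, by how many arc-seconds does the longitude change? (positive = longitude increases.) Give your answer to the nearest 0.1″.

Δλ = -25.9″

sin φ = 0.639205, cos φ = 0.769036, sin λ = 0.690381, cos λ = -0.723446.
East component: ΔE = −sin λ·ΔX + cos λ·ΔY = −(0.690381)(436) + (-0.723446)(432) = -613.53 m.
1° of latitude spans 110900 m; at latitude φ, 1° of longitude spans that × cos φ = 85286.1 m, so Δλ = -613.53 / 85286.1 × 3600 = -25.898″.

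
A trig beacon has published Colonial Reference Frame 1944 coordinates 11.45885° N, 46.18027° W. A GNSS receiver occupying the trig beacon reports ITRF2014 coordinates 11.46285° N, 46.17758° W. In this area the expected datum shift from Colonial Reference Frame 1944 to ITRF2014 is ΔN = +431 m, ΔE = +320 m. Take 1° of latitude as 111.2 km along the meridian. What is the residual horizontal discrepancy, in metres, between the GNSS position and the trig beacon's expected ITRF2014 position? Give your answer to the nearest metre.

30 m

Observed coordinate differences: Δφ = +0.00400°, Δλ = +0.00269°.
Converting to metres (1° lat = 111200 m, cos φ = 0.980068): observed ΔN = 444.8 m, observed ΔE = 293.2 m.
Subtracting the expected shift leaves a residual of 444.8 − (431) = 13.8 m north and 293.2 − (320) = -26.8 m east.
Residual distance = √(13.8² + (-26.8)²) = 30.2 m.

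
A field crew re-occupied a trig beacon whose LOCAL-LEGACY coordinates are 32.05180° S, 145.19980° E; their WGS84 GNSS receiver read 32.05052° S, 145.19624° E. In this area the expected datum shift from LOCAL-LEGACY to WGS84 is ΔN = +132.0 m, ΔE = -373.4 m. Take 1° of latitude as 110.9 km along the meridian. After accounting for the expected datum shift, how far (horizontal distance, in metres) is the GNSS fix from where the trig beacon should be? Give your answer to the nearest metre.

40 m

Observed coordinate differences: Δφ = +0.00128°, Δλ = -0.00356°.
Converting to metres (1° lat = 110900 m, cos φ = 0.847569): observed ΔN = 142.0 m, observed ΔE = -334.6 m.
Subtracting the expected shift leaves a residual of 142.0 − (132.0) = 10.0 m north and -334.6 − (-373.4) = 38.8 m east.
Residual distance = √(10.0² + 38.8²) = 40.0 m.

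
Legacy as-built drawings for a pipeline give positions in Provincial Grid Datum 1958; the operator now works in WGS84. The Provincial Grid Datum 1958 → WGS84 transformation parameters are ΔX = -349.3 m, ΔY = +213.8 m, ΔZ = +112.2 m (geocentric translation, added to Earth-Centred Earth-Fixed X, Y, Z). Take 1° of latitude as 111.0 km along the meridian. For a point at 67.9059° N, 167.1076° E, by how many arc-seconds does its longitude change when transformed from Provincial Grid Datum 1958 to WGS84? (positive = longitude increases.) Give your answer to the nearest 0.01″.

sin φ = 0.926567, cos φ = 0.376129, sin λ = 0.223121, cos λ = -0.974791.
East component: ΔE = −sin λ·ΔX + cos λ·ΔY = −(0.223121)(-349.3) + (-0.974791)(213.8) = -130.47 m.
1° of latitude spans 111000 m; at latitude φ, 1° of longitude spans that × cos φ = 41750.3 m, so Δλ = -130.47 / 41750.3 × 3600 = -11.250″.

Δλ = -11.25″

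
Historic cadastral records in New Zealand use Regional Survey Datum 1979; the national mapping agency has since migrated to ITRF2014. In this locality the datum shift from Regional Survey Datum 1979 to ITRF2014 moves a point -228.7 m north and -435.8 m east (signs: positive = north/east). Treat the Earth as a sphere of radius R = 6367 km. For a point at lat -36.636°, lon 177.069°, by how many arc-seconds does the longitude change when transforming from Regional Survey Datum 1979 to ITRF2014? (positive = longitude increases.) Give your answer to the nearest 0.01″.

At latitude -36.636°, cos φ = 0.802443.
One radian of longitude at latitude φ spans R cos φ, so Δλ = ΔE / (R cos φ) = -435.8 / (6367000 × 0.802443) = -8.5298e-05 rad = -17.594″.

Δλ = -17.59″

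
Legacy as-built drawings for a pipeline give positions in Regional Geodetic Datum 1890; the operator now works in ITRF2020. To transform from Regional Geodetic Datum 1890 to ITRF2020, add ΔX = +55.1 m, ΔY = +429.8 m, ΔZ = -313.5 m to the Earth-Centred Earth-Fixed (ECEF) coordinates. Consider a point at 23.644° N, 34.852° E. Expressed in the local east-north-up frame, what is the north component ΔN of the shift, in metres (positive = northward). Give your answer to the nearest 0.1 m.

At φ = 23.644°, λ = 34.852°: sin φ = 0.401053, cos φ = 0.916055, sin λ = 0.571459, cos λ = 0.820631.
ΔN = −sin φ cos λ·ΔX − sin φ sin λ·ΔY + cos φ·ΔZ = −(0.401053)(0.820631)(55.1) − (0.401053)(0.571459)(429.8) + (0.916055)(-313.5) = -403.82 m.

ΔN = -403.8 m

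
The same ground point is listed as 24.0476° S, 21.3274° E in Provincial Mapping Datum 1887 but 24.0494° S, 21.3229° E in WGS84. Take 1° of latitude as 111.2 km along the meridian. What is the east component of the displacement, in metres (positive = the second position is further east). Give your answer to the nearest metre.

ΔE = -457 m

Δφ = -24.0494° − -24.0476° = -0.0018°; Δλ = 21.3229° − 21.3274° = -0.0045°.
ΔN = Δφ × 111200 = -200.2 m; ΔE = Δλ × 111200 × cos(-24.0476°) = -0.0045 × 111200 × 0.913207 = -457.0 m.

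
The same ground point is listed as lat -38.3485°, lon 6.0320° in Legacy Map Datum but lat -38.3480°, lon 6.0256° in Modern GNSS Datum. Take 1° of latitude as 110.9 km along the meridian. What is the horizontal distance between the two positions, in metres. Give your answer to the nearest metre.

559 m

Δφ = -38.3480° − -38.3485° = +0.0005°; Δλ = 6.0256° − 6.0320° = -0.0064°.
ΔN = Δφ × 110900 = 55.5 m; ΔE = Δλ × 110900 × cos(-38.3485°) = -0.0064 × 110900 × 0.784251 = -556.6 m.
Distance = √(ΔE² + ΔN²) = √((-556.6)² + 55.5²) = 559.4 m.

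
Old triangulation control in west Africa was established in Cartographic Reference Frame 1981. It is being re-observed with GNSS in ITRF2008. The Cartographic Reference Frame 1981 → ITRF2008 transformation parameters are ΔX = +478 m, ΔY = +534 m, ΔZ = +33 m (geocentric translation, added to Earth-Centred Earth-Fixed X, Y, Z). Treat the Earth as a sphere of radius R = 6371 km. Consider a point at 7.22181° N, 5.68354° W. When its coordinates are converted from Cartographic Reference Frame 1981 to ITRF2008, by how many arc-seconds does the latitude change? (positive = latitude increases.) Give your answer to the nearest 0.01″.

Δφ = -0.66″

sin φ = 0.125711, cos φ = 0.992067, sin λ = -0.099034, cos λ = 0.995084.
North component: ΔN = −sin φ cos λ·ΔX − sin φ sin λ·ΔY + cos φ·ΔZ = −(0.125711)(0.995084)(478) − (0.125711)(-0.099034)(534) + (0.992067)(33) = -20.41 m.
1° of latitude spans πR/180 = 111195 m, so Δφ = -20.41 / 111195 × 3600 = -0.661″.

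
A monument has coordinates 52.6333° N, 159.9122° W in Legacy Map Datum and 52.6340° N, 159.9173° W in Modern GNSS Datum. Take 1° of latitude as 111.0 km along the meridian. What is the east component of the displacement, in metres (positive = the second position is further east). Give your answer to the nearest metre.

ΔE = -344 m

Δφ = 52.6340° − 52.6333° = +0.0007°; Δλ = -159.9173° − -159.9122° = -0.0051°.
ΔN = Δφ × 111000 = 77.7 m; ΔE = Δλ × 111000 × cos(52.6333°) = -0.0051 × 111000 × 0.606914 = -343.6 m.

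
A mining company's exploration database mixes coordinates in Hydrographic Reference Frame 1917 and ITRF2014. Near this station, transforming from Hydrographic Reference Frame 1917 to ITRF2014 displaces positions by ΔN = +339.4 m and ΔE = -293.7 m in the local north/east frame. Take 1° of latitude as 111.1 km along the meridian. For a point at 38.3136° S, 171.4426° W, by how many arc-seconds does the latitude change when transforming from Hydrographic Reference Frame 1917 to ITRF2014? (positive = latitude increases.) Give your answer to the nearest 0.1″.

Δφ = 11.0″

1° of latitude = 111.1 km, so Δφ = 339.4 / 111100 = 0.0030549° = 10.998″.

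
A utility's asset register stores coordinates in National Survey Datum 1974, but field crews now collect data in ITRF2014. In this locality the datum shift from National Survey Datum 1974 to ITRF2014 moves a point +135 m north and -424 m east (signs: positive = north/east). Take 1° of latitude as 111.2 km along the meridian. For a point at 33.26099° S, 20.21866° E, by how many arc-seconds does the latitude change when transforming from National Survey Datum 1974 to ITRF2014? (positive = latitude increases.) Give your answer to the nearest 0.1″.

1° of latitude = 111.2 km, so Δφ = 135.0 / 111200 = 0.0012140° = 4.371″.

Δφ = 4.4″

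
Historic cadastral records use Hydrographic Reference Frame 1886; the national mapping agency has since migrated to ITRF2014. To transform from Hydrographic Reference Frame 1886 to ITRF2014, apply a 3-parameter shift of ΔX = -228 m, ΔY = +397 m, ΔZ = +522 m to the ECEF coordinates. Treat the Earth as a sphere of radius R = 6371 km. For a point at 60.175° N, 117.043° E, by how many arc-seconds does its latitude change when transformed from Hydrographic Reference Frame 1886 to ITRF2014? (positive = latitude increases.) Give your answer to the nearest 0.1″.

sin φ = 0.867549, cos φ = 0.497353, sin λ = 0.890666, cos λ = -0.454659.
North component: ΔN = −sin φ cos λ·ΔX − sin φ sin λ·ΔY + cos φ·ΔZ = −(0.867549)(-0.454659)(-228) − (0.867549)(0.890666)(397) + (0.497353)(522) = -137.07 m.
1° of latitude spans πR/180 = 111195 m, so Δφ = -137.07 / 111195 × 3600 = -4.438″.

Δφ = -4.4″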